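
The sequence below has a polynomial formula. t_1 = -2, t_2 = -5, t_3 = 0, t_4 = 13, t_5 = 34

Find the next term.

63

First differences: -3, 5, 13, 21
Second differences: 8, 8, 8
The second differences are constant (8).
21 + 8 = 29;  34 + 29 = 63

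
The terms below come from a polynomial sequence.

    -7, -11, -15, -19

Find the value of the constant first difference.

-4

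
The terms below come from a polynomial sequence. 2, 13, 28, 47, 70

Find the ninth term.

202

First differences: 11, 15, 19, 23
Second differences: 4, 4, 4
The second differences are constant (4).
23 + 4 = 27;  70 + 27 = 97
27 + 4 = 31;  97 + 31 = 128
31 + 4 = 35;  128 + 35 = 163
35 + 4 = 39;  163 + 39 = 202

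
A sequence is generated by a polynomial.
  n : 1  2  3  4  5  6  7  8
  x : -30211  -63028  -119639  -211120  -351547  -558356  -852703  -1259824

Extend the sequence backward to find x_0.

-12752

First differences: -32817, -56611, -91481, -140427, -206809, -294347, -407121
Second differences: -23794, -34870, -48946, -66382, -87538, -112774
Third differences: -11076, -14076, -17436, -21156, -25236
Fourth differences: -3000, -3360, -3720, -4080
Fifth differences: -360, -360, -360
The fifth differences are constant at -360.
Work back: -3000 + 360 = -2640;  -11076 + 2640 = -8436;  -23794 + 8436 = -15358;  -32817 + 15358 = -17459;  -30211 + 17459 = -12752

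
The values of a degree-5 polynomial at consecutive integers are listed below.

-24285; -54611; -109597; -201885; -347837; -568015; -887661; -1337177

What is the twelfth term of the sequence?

-30326, -54986, -92288, -145952, -220178, -319646, -449516
-24660, -37302, -53664, -74226, -99468, -129870
-12642, -16362, -20562, -25242, -30402
-3720, -4200, -4680, -5160
-480, -480, -480
Fifth differences constant at -480.
-5160 − 480 = -5640;  -30402 − 5640 = -36042;  -129870 − 36042 = -165912;  -449516 − 165912 = -615428;  -1337177 − 615428 = -1952605
-5640 − 480 = -6120;  -36042 − 6120 = -42162;  -165912 − 42162 = -208074;  -615428 − 208074 = -823502;  -1952605 − 823502 = -2776107
-6120 − 480 = -6600;  -42162 − 6600 = -48762;  -208074 − 48762 = -256836;  -823502 − 256836 = -1080338;  -2776107 − 1080338 = -3856445
-6600 − 480 = -7080;  -48762 − 7080 = -55842;  -256836 − 55842 = -312678;  -1080338 − 312678 = -1393016;  -3856445 − 1393016 = -5249461

-5249461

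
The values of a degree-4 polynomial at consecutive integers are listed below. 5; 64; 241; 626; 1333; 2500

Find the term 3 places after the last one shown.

10501

59 , 177 , 385 , 707 , 1167
118 , 208 , 322 , 460
90 , 114 , 138
24 , 24
Constant fourth difference = 24, so extend:
138 + 24 = 162;  460 + 162 = 622;  1167 + 622 = 1789;  2500 + 1789 = 4289
162 + 24 = 186;  622 + 186 = 808;  1789 + 808 = 2597;  4289 + 2597 = 6886
186 + 24 = 210;  808 + 210 = 1018;  2597 + 1018 = 3615;  6886 + 3615 = 10501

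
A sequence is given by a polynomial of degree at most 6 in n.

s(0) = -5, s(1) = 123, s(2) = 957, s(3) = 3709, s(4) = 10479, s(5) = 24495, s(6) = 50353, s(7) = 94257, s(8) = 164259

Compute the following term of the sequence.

270499

128 , 834 , 2752 , 6770 , 14016 , 25858 , 43904 , 70002
706 , 1918 , 4018 , 7246 , 11842 , 18046 , 26098
1212 , 2100 , 3228 , 4596 , 6204 , 8052
888 , 1128 , 1368 , 1608 , 1848
240 , 240 , 240 , 240
Constant fifth difference = 240, so extend:
1848 + 240 = 2088;  8052 + 2088 = 10140;  26098 + 10140 = 36238;  70002 + 36238 = 106240;  164259 + 106240 = 270499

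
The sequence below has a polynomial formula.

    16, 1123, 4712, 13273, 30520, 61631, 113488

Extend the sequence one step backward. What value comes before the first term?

-115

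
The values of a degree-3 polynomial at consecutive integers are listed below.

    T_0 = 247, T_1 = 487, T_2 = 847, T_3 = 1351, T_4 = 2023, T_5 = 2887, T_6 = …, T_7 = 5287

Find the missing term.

3967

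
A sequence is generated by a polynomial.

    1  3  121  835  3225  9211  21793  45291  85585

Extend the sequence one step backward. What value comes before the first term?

-5

Δ: 2  118  714  2390  5986  12582  23498  40294
Δ²: 116  596  1676  3596  6596  10916  16796
Δ³: 480  1080  1920  3000  4320  5880
Δ⁴: 600  840  1080  1320  1560
Δ⁵: 240  240  240  240
The fifth differences are constant at 240.
Work back: 600 − 240 = 360;  480 − 360 = 120;  116 − 120 = -4;  2 + 4 = 6;  1 − 6 = -5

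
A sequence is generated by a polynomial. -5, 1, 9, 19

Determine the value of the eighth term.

79

6, 8, 10
2, 2
Second differences constant at 2.
10 + 2 = 12;  19 + 12 = 31
12 + 2 = 14;  31 + 14 = 45
14 + 2 = 16;  45 + 16 = 61
16 + 2 = 18;  61 + 18 = 79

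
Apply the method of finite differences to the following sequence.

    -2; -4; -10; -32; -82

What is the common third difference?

First differences: -2, -6, -22, -50
Second differences: -4, -16, -28
Third differences: -12, -12

-12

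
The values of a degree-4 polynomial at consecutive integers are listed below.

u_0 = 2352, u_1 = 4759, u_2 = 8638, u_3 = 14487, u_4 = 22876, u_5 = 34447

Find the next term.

49914

Δ: 2407, 3879, 5849, 8389, 11571
Δ²: 1472, 1970, 2540, 3182
Δ³: 498, 570, 642
Δ⁴: 72, 72
Constant fourth difference = 72, so extend:
642 + 72 = 714;  3182 + 714 = 3896;  11571 + 3896 = 15467;  34447 + 15467 = 49914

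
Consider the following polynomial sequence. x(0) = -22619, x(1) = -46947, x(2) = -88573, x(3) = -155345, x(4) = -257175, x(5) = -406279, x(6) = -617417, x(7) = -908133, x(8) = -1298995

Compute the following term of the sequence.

D1: -24328 , -41626 , -66772 , -101830 , -149104 , -211138 , -290716 , -390862
D2: -17298 , -25146 , -35058 , -47274 , -62034 , -79578 , -100146
D3: -7848 , -9912 , -12216 , -14760 , -17544 , -20568
D4: -2064 , -2304 , -2544 , -2784 , -3024
D5: -240 , -240 , -240 , -240
Fifth differences constant at -240.
-3024 − 240 = -3264;  -20568 − 3264 = -23832;  -100146 − 23832 = -123978;  -390862 − 123978 = -514840;  -1298995 − 514840 = -1813835

-1813835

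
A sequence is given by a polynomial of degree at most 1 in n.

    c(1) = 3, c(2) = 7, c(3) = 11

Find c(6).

23

First differences: 4 , 4
The first differences are constant (4).
11 + 4 = 15
15 + 4 = 19
19 + 4 = 23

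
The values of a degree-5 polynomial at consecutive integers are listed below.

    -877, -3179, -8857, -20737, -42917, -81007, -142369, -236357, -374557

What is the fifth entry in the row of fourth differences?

-2232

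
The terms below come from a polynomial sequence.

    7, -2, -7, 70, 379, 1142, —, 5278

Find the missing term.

2653

Using the first 6 terms:
Δ: -9, -5, 77, 309, 763
Δ²: 4, 82, 232, 454
Δ³: 78, 150, 222
Δ⁴: 72, 72
Constant fourth difference = 72.
Extend forward: 222 + 72 = 294;  454 + 294 = 748;  763 + 748 = 1511;  1142 + 1511 = 2653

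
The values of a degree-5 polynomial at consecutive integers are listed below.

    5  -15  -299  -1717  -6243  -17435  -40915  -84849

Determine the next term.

First differences: -20, -284, -1418, -4526, -11192, -23480, -43934
Second differences: -264, -1134, -3108, -6666, -12288, -20454
Third differences: -870, -1974, -3558, -5622, -8166
Fourth differences: -1104, -1584, -2064, -2544
Fifth differences: -480, -480, -480
Constant fifth difference = -480, so extend:
-2544 − 480 = -3024;  -8166 − 3024 = -11190;  -20454 − 11190 = -31644;  -43934 − 31644 = -75578;  -84849 − 75578 = -160427

-160427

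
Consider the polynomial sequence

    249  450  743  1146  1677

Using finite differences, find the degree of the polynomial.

Δ: 201, 293, 403, 531
Δ²: 92, 110, 128
Δ³: 18, 18
The third differences are constant, so the polynomial has degree 3.

3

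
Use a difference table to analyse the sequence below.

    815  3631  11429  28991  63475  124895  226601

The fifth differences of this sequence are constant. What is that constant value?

480

Δ: 2816, 7798, 17562, 34484, 61420, 101706
Δ²: 4982, 9764, 16922, 26936, 40286
Δ³: 4782, 7158, 10014, 13350
Δ⁴: 2376, 2856, 3336
Δ⁵: 480, 480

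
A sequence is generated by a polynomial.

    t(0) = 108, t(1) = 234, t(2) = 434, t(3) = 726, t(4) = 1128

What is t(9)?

5418

D1: 126  200  292  402
D2: 74  92  110
D3: 18  18
Constant third difference = 18, so extend:
110 + 18 = 128;  402 + 128 = 530;  1128 + 530 = 1658
128 + 18 = 146;  530 + 146 = 676;  1658 + 676 = 2334
146 + 18 = 164;  676 + 164 = 840;  2334 + 840 = 3174
164 + 18 = 182;  840 + 182 = 1022;  3174 + 1022 = 4196
182 + 18 = 200;  1022 + 200 = 1222;  4196 + 1222 = 5418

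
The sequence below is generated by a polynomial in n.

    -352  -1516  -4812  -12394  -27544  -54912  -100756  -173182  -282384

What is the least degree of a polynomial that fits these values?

5

Δ: -1164, -3296, -7582, -15150, -27368, -45844, -72426, -109202
Δ²: -2132, -4286, -7568, -12218, -18476, -26582, -36776
Δ³: -2154, -3282, -4650, -6258, -8106, -10194
Δ⁴: -1128, -1368, -1608, -1848, -2088
Δ⁵: -240, -240, -240, -240
The fifth differences are constant, so the polynomial has degree 5.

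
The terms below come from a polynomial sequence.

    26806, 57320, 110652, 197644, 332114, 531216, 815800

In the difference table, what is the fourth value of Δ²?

64632

Δ: 30514, 53332, 86992, 134470, 199102, 284584
Δ²: 22818, 33660, 47478, 64632, 85482
Δ³: 10842, 13818, 17154, 20850
Δ⁴: 2976, 3336, 3696
Δ⁵: 360, 360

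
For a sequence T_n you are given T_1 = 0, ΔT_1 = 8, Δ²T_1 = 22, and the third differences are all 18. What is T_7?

738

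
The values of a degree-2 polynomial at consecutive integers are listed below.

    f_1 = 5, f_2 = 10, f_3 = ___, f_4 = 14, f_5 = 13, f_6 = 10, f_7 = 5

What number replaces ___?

Using the last 4 terms:
Δ: -1  -3  -5
Δ²: -2  -2
Constant second difference = -2.
Extend backward: -1 + 2 = 1;  14 − 1 = 13

13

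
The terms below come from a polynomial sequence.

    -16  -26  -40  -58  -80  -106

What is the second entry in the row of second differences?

Δ: -10, -14, -18, -22, -26
Δ²: -4, -4, -4, -4

-4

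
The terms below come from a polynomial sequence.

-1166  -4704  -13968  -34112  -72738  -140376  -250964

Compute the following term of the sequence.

-422328

Δ: -3538, -9264, -20144, -38626, -67638, -110588
Δ²: -5726, -10880, -18482, -29012, -42950
Δ³: -5154, -7602, -10530, -13938
Δ⁴: -2448, -2928, -3408
Δ⁵: -480, -480
Constant fifth difference = -480, so extend:
-3408 − 480 = -3888;  -13938 − 3888 = -17826;  -42950 − 17826 = -60776;  -110588 − 60776 = -171364;  -250964 − 171364 = -422328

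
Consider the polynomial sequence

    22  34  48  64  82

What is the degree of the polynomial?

2

D1: 12, 14, 16, 18
D2: 2, 2, 2
The second differences are constant, so the polynomial has degree 2.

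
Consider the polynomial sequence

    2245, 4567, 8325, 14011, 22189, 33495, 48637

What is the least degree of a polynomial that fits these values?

4

D1: 2322, 3758, 5686, 8178, 11306, 15142
D2: 1436, 1928, 2492, 3128, 3836
D3: 492, 564, 636, 708
D4: 72, 72, 72
The fourth differences are constant, so the polynomial has degree 4.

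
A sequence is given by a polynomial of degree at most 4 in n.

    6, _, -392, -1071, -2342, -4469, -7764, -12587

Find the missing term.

Using the last 6 terms:
First differences: -679  -1271  -2127  -3295  -4823
Second differences: -592  -856  -1168  -1528
Third differences: -264  -312  -360
Fourth differences: -48  -48
Constant fourth difference = -48.
Extend backward: -264 + 48 = -216;  -592 + 216 = -376;  -679 + 376 = -303;  -392 + 303 = -89

-89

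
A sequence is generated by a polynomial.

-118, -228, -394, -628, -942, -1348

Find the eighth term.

-2484

-110  -166  -234  -314  -406
-56  -68  -80  -92
-12  -12  -12
The third differences are constant (-12).
-92 − 12 = -104;  -406 − 104 = -510;  -1348 − 510 = -1858
-104 − 12 = -116;  -510 − 116 = -626;  -1858 − 626 = -2484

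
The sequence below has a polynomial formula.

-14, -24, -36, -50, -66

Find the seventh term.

-104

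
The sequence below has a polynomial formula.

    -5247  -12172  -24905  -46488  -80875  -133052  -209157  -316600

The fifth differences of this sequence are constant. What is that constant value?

-120

D1: -6925, -12733, -21583, -34387, -52177, -76105, -107443
D2: -5808, -8850, -12804, -17790, -23928, -31338
D3: -3042, -3954, -4986, -6138, -7410
D4: -912, -1032, -1152, -1272
D5: -120, -120, -120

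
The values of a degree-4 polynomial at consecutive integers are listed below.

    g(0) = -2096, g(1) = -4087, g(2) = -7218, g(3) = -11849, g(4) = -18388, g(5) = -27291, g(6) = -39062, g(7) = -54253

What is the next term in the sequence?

-73464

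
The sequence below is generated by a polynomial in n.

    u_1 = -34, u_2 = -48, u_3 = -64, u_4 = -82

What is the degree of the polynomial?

2

-14, -16, -18
-2, -2
The second differences are constant, so the polynomial has degree 2.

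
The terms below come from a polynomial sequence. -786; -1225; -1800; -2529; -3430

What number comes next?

-4521

First differences: -439 , -575 , -729 , -901
Second differences: -136 , -154 , -172
Third differences: -18 , -18
The third differences are constant (-18).
-172 − 18 = -190;  -901 − 190 = -1091;  -3430 − 1091 = -4521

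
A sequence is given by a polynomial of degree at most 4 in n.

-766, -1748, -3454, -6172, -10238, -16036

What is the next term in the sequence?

-23998

Δ: -982, -1706, -2718, -4066, -5798
Δ²: -724, -1012, -1348, -1732
Δ³: -288, -336, -384
Δ⁴: -48, -48
The fourth differences are constant (-48).
-384 − 48 = -432;  -1732 − 432 = -2164;  -5798 − 2164 = -7962;  -16036 − 7962 = -23998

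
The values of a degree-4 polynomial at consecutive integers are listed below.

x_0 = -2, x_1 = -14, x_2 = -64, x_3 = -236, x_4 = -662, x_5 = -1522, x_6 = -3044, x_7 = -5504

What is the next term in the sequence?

First differences: -12  -50  -172  -426  -860  -1522  -2460
Second differences: -38  -122  -254  -434  -662  -938
Third differences: -84  -132  -180  -228  -276
Fourth differences: -48  -48  -48  -48
Constant fourth difference = -48, so extend:
-276 − 48 = -324;  -938 − 324 = -1262;  -2460 − 1262 = -3722;  -5504 − 3722 = -9226

-9226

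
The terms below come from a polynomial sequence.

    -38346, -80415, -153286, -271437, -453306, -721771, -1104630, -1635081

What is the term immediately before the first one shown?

First differences: -42069  -72871  -118151  -181869  -268465  -382859  -530451
Second differences: -30802  -45280  -63718  -86596  -114394  -147592
Third differences: -14478  -18438  -22878  -27798  -33198
Fourth differences: -3960  -4440  -4920  -5400
Fifth differences: -480  -480  -480
The fifth differences are constant at -480.
Work back: -3960 + 480 = -3480;  -14478 + 3480 = -10998;  -30802 + 10998 = -19804;  -42069 + 19804 = -22265;  -38346 + 22265 = -16081

-16081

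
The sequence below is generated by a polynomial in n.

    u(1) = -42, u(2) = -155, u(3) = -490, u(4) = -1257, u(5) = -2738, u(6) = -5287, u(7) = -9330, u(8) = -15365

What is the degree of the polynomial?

-113, -335, -767, -1481, -2549, -4043, -6035
-222, -432, -714, -1068, -1494, -1992
-210, -282, -354, -426, -498
-72, -72, -72, -72
The fourth differences are constant, so the polynomial has degree 4.

4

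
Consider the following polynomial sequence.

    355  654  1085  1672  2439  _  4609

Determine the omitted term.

3410

Using the first 5 terms:
Δ: 299, 431, 587, 767
Δ²: 132, 156, 180
Δ³: 24, 24
Constant third difference = 24.
Extend forward: 180 + 24 = 204;  767 + 204 = 971;  2439 + 971 = 3410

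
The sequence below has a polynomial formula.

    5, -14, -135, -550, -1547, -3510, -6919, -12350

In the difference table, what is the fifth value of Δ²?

-1446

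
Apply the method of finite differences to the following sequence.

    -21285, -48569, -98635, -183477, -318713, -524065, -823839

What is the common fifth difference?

-480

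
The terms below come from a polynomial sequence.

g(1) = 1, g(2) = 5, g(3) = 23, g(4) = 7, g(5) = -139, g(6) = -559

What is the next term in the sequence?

4  18  -16  -146  -420
14  -34  -130  -274
-48  -96  -144
-48  -48
Constant fourth difference = -48, so extend:
-144 − 48 = -192;  -274 − 192 = -466;  -420 − 466 = -886;  -559 − 886 = -1445

-1445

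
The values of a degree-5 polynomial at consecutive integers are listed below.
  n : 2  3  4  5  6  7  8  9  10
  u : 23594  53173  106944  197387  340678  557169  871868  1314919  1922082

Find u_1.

8943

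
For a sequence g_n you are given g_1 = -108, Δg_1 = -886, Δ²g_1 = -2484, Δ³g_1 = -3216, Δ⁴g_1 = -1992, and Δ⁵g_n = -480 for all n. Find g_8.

Build the table forward from the leading diagonal:
Fifth differences: -480  -480  -480  -480  -480  -480  -480  -480
Fourth differences: -1992  -2472  -2952  -3432  -3912  -4392  -4872  -5352
Third differences: -3216  -5208  -7680  -10632  -14064  -17976  -22368  -27240
Second differences: -2484  -5700  -10908  -18588  -29220  -43284  -61260  -83628
First differences: -886  -3370  -9070  -19978  -38566  -67786  -111070  -172330
g: -108  -994  -4364  -13434  -33412  -71978  -139764  -250834

-250834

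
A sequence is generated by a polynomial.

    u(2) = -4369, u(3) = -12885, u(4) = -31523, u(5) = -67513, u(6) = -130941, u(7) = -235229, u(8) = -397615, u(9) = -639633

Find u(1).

-1121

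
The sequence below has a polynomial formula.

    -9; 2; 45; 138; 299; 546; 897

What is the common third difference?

18

D1: 11, 43, 93, 161, 247, 351
D2: 32, 50, 68, 86, 104
D3: 18, 18, 18, 18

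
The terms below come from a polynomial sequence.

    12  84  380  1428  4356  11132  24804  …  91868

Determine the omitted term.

49740

Using the first 7 terms:
First differences: 72  296  1048  2928  6776  13672
Second differences: 224  752  1880  3848  6896
Third differences: 528  1128  1968  3048
Fourth differences: 600  840  1080
Fifth differences: 240  240
Constant fifth difference = 240.
Extend forward: 1080 + 240 = 1320;  3048 + 1320 = 4368;  6896 + 4368 = 11264;  13672 + 11264 = 24936;  24804 + 24936 = 49740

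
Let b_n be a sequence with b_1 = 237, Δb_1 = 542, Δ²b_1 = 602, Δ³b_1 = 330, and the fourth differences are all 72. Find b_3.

1923

Build the table forward from the leading diagonal:
D4: 72  72  72
D3: 330  402  474
D2: 602  932  1334
D1: 542  1144  2076
b: 237  779  1923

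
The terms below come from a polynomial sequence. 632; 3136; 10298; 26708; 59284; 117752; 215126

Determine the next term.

368188

2504  7162  16410  32576  58468  97374
4658  9248  16166  25892  38906
4590  6918  9726  13014
2328  2808  3288
480  480
Constant fifth difference = 480, so extend:
3288 + 480 = 3768;  13014 + 3768 = 16782;  38906 + 16782 = 55688;  97374 + 55688 = 153062;  215126 + 153062 = 368188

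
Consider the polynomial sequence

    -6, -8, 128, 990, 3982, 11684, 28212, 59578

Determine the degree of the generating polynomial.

5

First differences: -2, 136, 862, 2992, 7702, 16528, 31366
Second differences: 138, 726, 2130, 4710, 8826, 14838
Third differences: 588, 1404, 2580, 4116, 6012
Fourth differences: 816, 1176, 1536, 1896
Fifth differences: 360, 360, 360
The fifth differences are constant, so the polynomial has degree 5.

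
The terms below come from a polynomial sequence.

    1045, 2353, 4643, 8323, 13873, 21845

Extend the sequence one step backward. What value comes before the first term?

Δ: 1308, 2290, 3680, 5550, 7972
Δ²: 982, 1390, 1870, 2422
Δ³: 408, 480, 552
Δ⁴: 72, 72
The fourth differences are constant at 72.
Work back: 408 − 72 = 336;  982 − 336 = 646;  1308 − 646 = 662;  1045 − 662 = 383

383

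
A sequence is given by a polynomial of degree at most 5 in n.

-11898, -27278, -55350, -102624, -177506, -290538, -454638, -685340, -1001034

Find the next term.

-1423206

-15380  -28072  -47274  -74882  -113032  -164100  -230702  -315694
-12692  -19202  -27608  -38150  -51068  -66602  -84992
-6510  -8406  -10542  -12918  -15534  -18390
-1896  -2136  -2376  -2616  -2856
-240  -240  -240  -240
Constant fifth difference = -240, so extend:
-2856 − 240 = -3096;  -18390 − 3096 = -21486;  -84992 − 21486 = -106478;  -315694 − 106478 = -422172;  -1001034 − 422172 = -1423206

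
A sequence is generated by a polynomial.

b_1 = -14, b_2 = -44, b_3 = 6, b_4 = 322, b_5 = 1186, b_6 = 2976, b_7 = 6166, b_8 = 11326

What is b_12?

D1: -30 , 50 , 316 , 864 , 1790 , 3190 , 5160
D2: 80 , 266 , 548 , 926 , 1400 , 1970
D3: 186 , 282 , 378 , 474 , 570
D4: 96 , 96 , 96 , 96
Constant fourth difference = 96, so extend:
570 + 96 = 666;  1970 + 666 = 2636;  5160 + 2636 = 7796;  11326 + 7796 = 19122
666 + 96 = 762;  2636 + 762 = 3398;  7796 + 3398 = 11194;  19122 + 11194 = 30316
762 + 96 = 858;  3398 + 858 = 4256;  11194 + 4256 = 15450;  30316 + 15450 = 45766
858 + 96 = 954;  4256 + 954 = 5210;  15450 + 5210 = 20660;  45766 + 20660 = 66426

66426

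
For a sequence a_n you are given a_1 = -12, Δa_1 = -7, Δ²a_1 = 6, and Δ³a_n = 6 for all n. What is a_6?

73

Build the table forward from the leading diagonal:
Third differences: 6  6  6  6  6  6
Second differences: 6  12  18  24  30  36
First differences: -7  -1  11  29  53  83
a: -12  -19  -20  -9  20  73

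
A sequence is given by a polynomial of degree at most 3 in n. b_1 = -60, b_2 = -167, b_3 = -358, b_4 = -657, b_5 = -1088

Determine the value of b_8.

D1: -107 , -191 , -299 , -431
D2: -84 , -108 , -132
D3: -24 , -24
Constant third difference = -24, so extend:
-132 − 24 = -156;  -431 − 156 = -587;  -1088 − 587 = -1675
-156 − 24 = -180;  -587 − 180 = -767;  -1675 − 767 = -2442
-180 − 24 = -204;  -767 − 204 = -971;  -2442 − 971 = -3413

-3413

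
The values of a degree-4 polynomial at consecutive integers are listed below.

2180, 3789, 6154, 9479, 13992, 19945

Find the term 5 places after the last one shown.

81810

1609 , 2365 , 3325 , 4513 , 5953
756 , 960 , 1188 , 1440
204 , 228 , 252
24 , 24
Fourth differences constant at 24.
252 + 24 = 276;  1440 + 276 = 1716;  5953 + 1716 = 7669;  19945 + 7669 = 27614
276 + 24 = 300;  1716 + 300 = 2016;  7669 + 2016 = 9685;  27614 + 9685 = 37299
300 + 24 = 324;  2016 + 324 = 2340;  9685 + 2340 = 12025;  37299 + 12025 = 49324
324 + 24 = 348;  2340 + 348 = 2688;  12025 + 2688 = 14713;  49324 + 14713 = 64037
348 + 24 = 372;  2688 + 372 = 3060;  14713 + 3060 = 17773;  64037 + 17773 = 81810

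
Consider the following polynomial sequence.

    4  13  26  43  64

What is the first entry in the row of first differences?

9

Δ: 9, 13, 17, 21
Δ²: 4, 4, 4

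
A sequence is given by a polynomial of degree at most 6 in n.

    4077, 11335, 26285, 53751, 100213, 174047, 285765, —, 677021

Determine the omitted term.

Using the first 7 terms:
Δ: 7258  14950  27466  46462  73834  111718
Δ²: 7692  12516  18996  27372  37884
Δ³: 4824  6480  8376  10512
Δ⁴: 1656  1896  2136
Δ⁵: 240  240
Constant fifth difference = 240.
Extend forward: 2136 + 240 = 2376;  10512 + 2376 = 12888;  37884 + 12888 = 50772;  111718 + 50772 = 162490;  285765 + 162490 = 448255

448255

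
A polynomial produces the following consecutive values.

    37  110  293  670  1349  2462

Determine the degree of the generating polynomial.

4

First differences: 73, 183, 377, 679, 1113
Second differences: 110, 194, 302, 434
Third differences: 84, 108, 132
Fourth differences: 24, 24
The fourth differences are constant, so the polynomial has degree 4.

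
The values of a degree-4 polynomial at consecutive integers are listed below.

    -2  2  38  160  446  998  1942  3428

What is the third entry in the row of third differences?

First differences: 4, 36, 122, 286, 552, 944, 1486
Second differences: 32, 86, 164, 266, 392, 542
Third differences: 54, 78, 102, 126, 150
Fourth differences: 24, 24, 24, 24

102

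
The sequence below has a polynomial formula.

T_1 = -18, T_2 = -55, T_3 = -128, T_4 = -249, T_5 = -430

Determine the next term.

-683

Δ: -37 , -73 , -121 , -181
Δ²: -36 , -48 , -60
Δ³: -12 , -12
Constant third difference = -12, so extend:
-60 − 12 = -72;  -181 − 72 = -253;  -430 − 253 = -683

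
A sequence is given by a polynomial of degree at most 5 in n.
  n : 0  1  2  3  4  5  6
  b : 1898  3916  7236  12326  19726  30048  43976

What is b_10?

151948

Δ: 2018  3320  5090  7400  10322  13928
Δ²: 1302  1770  2310  2922  3606
Δ³: 468  540  612  684
Δ⁴: 72  72  72
Fourth differences constant at 72.
684 + 72 = 756;  3606 + 756 = 4362;  13928 + 4362 = 18290;  43976 + 18290 = 62266
756 + 72 = 828;  4362 + 828 = 5190;  18290 + 5190 = 23480;  62266 + 23480 = 85746
828 + 72 = 900;  5190 + 900 = 6090;  23480 + 6090 = 29570;  85746 + 29570 = 115316
900 + 72 = 972;  6090 + 972 = 7062;  29570 + 7062 = 36632;  115316 + 36632 = 151948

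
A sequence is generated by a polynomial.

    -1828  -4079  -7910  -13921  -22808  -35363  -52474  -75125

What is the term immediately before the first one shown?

-653

D1: -2251  -3831  -6011  -8887  -12555  -17111  -22651
D2: -1580  -2180  -2876  -3668  -4556  -5540
D3: -600  -696  -792  -888  -984
D4: -96  -96  -96  -96
The fourth differences are constant at -96.
Work back: -600 + 96 = -504;  -1580 + 504 = -1076;  -2251 + 1076 = -1175;  -1828 + 1175 = -653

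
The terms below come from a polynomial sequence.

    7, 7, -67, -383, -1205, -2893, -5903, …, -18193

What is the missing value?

-10787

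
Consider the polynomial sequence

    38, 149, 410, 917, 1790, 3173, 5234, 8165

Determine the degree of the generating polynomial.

Δ: 111, 261, 507, 873, 1383, 2061, 2931
Δ²: 150, 246, 366, 510, 678, 870
Δ³: 96, 120, 144, 168, 192
Δ⁴: 24, 24, 24, 24
The fourth differences are constant, so the polynomial has degree 4.

4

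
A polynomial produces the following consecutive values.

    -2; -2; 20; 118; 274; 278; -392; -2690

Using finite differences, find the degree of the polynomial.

5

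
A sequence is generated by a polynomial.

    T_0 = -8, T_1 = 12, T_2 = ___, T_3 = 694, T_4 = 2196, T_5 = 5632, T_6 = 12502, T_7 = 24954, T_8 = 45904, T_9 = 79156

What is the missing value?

154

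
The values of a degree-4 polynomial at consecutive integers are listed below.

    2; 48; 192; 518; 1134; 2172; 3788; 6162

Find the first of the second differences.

98

First differences: 46, 144, 326, 616, 1038, 1616, 2374
Second differences: 98, 182, 290, 422, 578, 758
Third differences: 84, 108, 132, 156, 180
Fourth differences: 24, 24, 24, 24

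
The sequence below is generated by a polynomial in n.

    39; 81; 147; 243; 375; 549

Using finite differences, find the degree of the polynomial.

3

First differences: 42, 66, 96, 132, 174
Second differences: 24, 30, 36, 42
Third differences: 6, 6, 6
The third differences are constant, so the polynomial has degree 3.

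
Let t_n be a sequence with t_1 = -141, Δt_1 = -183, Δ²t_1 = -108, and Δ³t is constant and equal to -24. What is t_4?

-1038

Build the table forward from the leading diagonal:
D3: -24  -24  -24  -24
D2: -108  -132  -156  -180
D1: -183  -291  -423  -579
t: -141  -324  -615  -1038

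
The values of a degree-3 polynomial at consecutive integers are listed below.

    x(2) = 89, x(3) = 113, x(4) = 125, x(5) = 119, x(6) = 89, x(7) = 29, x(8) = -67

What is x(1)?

59

First differences: 24  12  -6  -30  -60  -96
Second differences: -12  -18  -24  -30  -36
Third differences: -6  -6  -6  -6
The third differences are constant at -6.
Work back: -12 + 6 = -6;  24 + 6 = 30;  89 − 30 = 59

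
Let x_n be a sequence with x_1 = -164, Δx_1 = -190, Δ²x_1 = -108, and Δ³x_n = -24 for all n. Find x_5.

-1668

Build the table forward from the leading diagonal:
D3: -24, -24, -24, -24, -24
D2: -108, -132, -156, -180, -204
D1: -190, -298, -430, -586, -766
x: -164, -354, -652, -1082, -1668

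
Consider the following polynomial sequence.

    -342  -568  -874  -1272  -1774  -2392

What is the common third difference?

-12

D1: -226, -306, -398, -502, -618
D2: -80, -92, -104, -116
D3: -12, -12, -12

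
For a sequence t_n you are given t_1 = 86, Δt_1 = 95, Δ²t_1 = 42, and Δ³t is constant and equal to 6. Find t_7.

Build the table forward from the leading diagonal:
D3: 6  6  6  6  6  6  6
D2: 42  48  54  60  66  72  78
D1: 95  137  185  239  299  365  437
t: 86  181  318  503  742  1041  1406

1406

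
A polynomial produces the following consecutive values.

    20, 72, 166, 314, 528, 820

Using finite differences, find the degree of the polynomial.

3

52, 94, 148, 214, 292
42, 54, 66, 78
12, 12, 12
The third differences are constant, so the polynomial has degree 3.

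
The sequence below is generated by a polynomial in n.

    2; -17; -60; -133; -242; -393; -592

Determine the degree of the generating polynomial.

Δ: -19, -43, -73, -109, -151, -199
Δ²: -24, -30, -36, -42, -48
Δ³: -6, -6, -6, -6
The third differences are constant, so the polynomial has degree 3.

3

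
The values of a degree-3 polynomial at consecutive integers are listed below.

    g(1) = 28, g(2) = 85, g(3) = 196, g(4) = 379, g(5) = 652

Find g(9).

3004

First differences: 57  111  183  273
Second differences: 54  72  90
Third differences: 18  18
Third differences constant at 18.
90 + 18 = 108;  273 + 108 = 381;  652 + 381 = 1033
108 + 18 = 126;  381 + 126 = 507;  1033 + 507 = 1540
126 + 18 = 144;  507 + 144 = 651;  1540 + 651 = 2191
144 + 18 = 162;  651 + 162 = 813;  2191 + 813 = 3004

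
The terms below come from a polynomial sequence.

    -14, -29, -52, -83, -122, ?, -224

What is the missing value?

-169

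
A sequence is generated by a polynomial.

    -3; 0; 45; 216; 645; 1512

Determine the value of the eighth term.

First differences: 3, 45, 171, 429, 867
Second differences: 42, 126, 258, 438
Third differences: 84, 132, 180
Fourth differences: 48, 48
Constant fourth difference = 48, so extend:
180 + 48 = 228;  438 + 228 = 666;  867 + 666 = 1533;  1512 + 1533 = 3045
228 + 48 = 276;  666 + 276 = 942;  1533 + 942 = 2475;  3045 + 2475 = 5520

5520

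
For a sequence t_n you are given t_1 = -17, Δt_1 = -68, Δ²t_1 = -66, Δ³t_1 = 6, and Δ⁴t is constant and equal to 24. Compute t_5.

-637

Build the table forward from the leading diagonal:
Fourth differences: 24  24  24  24  24
Third differences: 6  30  54  78  102
Second differences: -66  -60  -30  24  102
First differences: -68  -134  -194  -224  -200
t: -17  -85  -219  -413  -637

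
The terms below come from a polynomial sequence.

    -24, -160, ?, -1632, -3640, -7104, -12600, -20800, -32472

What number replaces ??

-600

Using the last 6 terms:
Δ: -2008  -3464  -5496  -8200  -11672
Δ²: -1456  -2032  -2704  -3472
Δ³: -576  -672  -768
Δ⁴: -96  -96
Constant fourth difference = -96.
Extend backward: -576 + 96 = -480;  -1456 + 480 = -976;  -2008 + 976 = -1032;  -1632 + 1032 = -600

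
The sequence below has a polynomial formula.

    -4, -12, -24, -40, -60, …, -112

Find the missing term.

Using the first 5 terms:
D1: -8  -12  -16  -20
D2: -4  -4  -4
Constant second difference = -4.
Extend forward: -20 − 4 = -24;  -60 − 24 = -84

-84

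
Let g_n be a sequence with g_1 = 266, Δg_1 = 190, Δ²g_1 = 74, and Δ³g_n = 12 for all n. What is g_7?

2756

Build the table forward from the leading diagonal:
Third differences: 12, 12, 12, 12, 12, 12, 12
Second differences: 74, 86, 98, 110, 122, 134, 146
First differences: 190, 264, 350, 448, 558, 680, 814
g: 266, 456, 720, 1070, 1518, 2076, 2756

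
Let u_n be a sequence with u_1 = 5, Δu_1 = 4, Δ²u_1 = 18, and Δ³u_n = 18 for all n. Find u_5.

201

Build the table forward from the leading diagonal:
Third differences: 18, 18, 18, 18, 18
Second differences: 18, 36, 54, 72, 90
First differences: 4, 22, 58, 112, 184
u: 5, 9, 31, 89, 201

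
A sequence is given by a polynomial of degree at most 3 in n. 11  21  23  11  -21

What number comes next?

-79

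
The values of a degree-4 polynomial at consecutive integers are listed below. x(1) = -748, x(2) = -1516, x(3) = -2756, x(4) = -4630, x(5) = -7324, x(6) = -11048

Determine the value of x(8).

-22546

-768 , -1240 , -1874 , -2694 , -3724
-472 , -634 , -820 , -1030
-162 , -186 , -210
-24 , -24
Constant fourth difference = -24, so extend:
-210 − 24 = -234;  -1030 − 234 = -1264;  -3724 − 1264 = -4988;  -11048 − 4988 = -16036
-234 − 24 = -258;  -1264 − 258 = -1522;  -4988 − 1522 = -6510;  -16036 − 6510 = -22546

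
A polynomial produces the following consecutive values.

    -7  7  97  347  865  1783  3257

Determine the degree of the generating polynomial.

4

First differences: 14, 90, 250, 518, 918, 1474
Second differences: 76, 160, 268, 400, 556
Third differences: 84, 108, 132, 156
Fourth differences: 24, 24, 24
The fourth differences are constant, so the polynomial has degree 4.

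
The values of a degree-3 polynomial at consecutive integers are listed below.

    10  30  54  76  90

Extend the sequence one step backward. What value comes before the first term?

0

D1: 20, 24, 22, 14
D2: 4, -2, -8
D3: -6, -6
The third differences are constant at -6.
Work back: 4 + 6 = 10;  20 − 10 = 10;  10 − 10 = 0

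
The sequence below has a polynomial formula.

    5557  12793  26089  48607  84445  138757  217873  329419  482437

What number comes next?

687505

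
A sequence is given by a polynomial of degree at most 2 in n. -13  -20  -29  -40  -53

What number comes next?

Δ: -7 , -9 , -11 , -13
Δ²: -2 , -2 , -2
Constant second difference = -2, so extend:
-13 − 2 = -15;  -53 − 15 = -68

-68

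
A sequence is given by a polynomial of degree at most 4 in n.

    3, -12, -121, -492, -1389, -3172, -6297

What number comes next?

D1: -15, -109, -371, -897, -1783, -3125
D2: -94, -262, -526, -886, -1342
D3: -168, -264, -360, -456
D4: -96, -96, -96
Fourth differences constant at -96.
-456 − 96 = -552;  -1342 − 552 = -1894;  -3125 − 1894 = -5019;  -6297 − 5019 = -11316

-11316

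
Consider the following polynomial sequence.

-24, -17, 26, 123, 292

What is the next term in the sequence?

551

Δ: 7, 43, 97, 169
Δ²: 36, 54, 72
Δ³: 18, 18
Third differences constant at 18.
72 + 18 = 90;  169 + 90 = 259;  292 + 259 = 551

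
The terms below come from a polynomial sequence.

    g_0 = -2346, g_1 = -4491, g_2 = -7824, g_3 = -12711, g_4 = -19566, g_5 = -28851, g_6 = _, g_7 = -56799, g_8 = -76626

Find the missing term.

Using the first 6 terms:
First differences: -2145  -3333  -4887  -6855  -9285
Second differences: -1188  -1554  -1968  -2430
Third differences: -366  -414  -462
Fourth differences: -48  -48
Constant fourth difference = -48.
Extend forward: -462 − 48 = -510;  -2430 − 510 = -2940;  -9285 − 2940 = -12225;  -28851 − 12225 = -41076

-41076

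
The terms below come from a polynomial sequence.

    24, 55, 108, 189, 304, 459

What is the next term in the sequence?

660

Δ: 31, 53, 81, 115, 155
Δ²: 22, 28, 34, 40
Δ³: 6, 6, 6
Constant third difference = 6, so extend:
40 + 6 = 46;  155 + 46 = 201;  459 + 201 = 660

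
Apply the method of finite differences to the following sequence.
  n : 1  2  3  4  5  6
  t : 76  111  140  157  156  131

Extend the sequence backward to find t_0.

41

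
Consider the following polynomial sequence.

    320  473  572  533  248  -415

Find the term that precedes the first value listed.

First differences: 153, 99, -39, -285, -663
Second differences: -54, -138, -246, -378
Third differences: -84, -108, -132
Fourth differences: -24, -24
The fourth differences are constant at -24.
Work back: -84 + 24 = -60;  -54 + 60 = 6;  153 − 6 = 147;  320 − 147 = 173

173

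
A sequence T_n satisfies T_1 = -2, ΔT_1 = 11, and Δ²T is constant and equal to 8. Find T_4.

55

Build the table forward from the leading diagonal:
D2: 8, 8, 8, 8
D1: 11, 19, 27, 35
T: -2, 9, 28, 55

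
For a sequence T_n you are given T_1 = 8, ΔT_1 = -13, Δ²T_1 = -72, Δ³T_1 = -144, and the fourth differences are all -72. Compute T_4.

Build the table forward from the leading diagonal:
Fourth differences: -72  -72  -72  -72
Third differences: -144  -216  -288  -360
Second differences: -72  -216  -432  -720
First differences: -13  -85  -301  -733
T: 8  -5  -90  -391

-391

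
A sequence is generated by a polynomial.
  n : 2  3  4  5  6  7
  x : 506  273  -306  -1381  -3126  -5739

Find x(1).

D1: -233, -579, -1075, -1745, -2613
D2: -346, -496, -670, -868
D3: -150, -174, -198
D4: -24, -24
The fourth differences are constant at -24.
Work back: -150 + 24 = -126;  -346 + 126 = -220;  -233 + 220 = -13;  506 + 13 = 519

519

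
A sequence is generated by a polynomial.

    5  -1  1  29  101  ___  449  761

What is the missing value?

235

Using the first 5 terms:
-6, 2, 28, 72
8, 26, 44
18, 18
Constant third difference = 18.
Extend forward: 44 + 18 = 62;  72 + 62 = 134;  101 + 134 = 235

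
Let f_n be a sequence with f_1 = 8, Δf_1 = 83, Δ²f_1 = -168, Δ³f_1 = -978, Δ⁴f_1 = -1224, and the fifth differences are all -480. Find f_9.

Build the table forward from the leading diagonal:
Fifth differences: -480, -480, -480, -480, -480, -480, -480, -480, -480
Fourth differences: -1224, -1704, -2184, -2664, -3144, -3624, -4104, -4584, -5064
Third differences: -978, -2202, -3906, -6090, -8754, -11898, -15522, -19626, -24210
Second differences: -168, -1146, -3348, -7254, -13344, -22098, -33996, -49518, -69144
First differences: 83, -85, -1231, -4579, -11833, -25177, -47275, -81271, -130789
f: 8, 91, 6, -1225, -5804, -17637, -42814, -90089, -171360

-171360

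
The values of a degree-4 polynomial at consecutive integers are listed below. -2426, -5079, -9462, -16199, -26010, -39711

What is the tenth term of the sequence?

-153095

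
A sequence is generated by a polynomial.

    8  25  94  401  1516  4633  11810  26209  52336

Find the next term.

Δ: 17, 69, 307, 1115, 3117, 7177, 14399, 26127
Δ²: 52, 238, 808, 2002, 4060, 7222, 11728
Δ³: 186, 570, 1194, 2058, 3162, 4506
Δ⁴: 384, 624, 864, 1104, 1344
Δ⁵: 240, 240, 240, 240
Constant fifth difference = 240, so extend:
1344 + 240 = 1584;  4506 + 1584 = 6090;  11728 + 6090 = 17818;  26127 + 17818 = 43945;  52336 + 43945 = 96281

96281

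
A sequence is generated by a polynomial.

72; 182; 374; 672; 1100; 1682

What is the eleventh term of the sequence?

D1: 110  192  298  428  582
D2: 82  106  130  154
D3: 24  24  24
Constant third difference = 24, so extend:
154 + 24 = 178;  582 + 178 = 760;  1682 + 760 = 2442
178 + 24 = 202;  760 + 202 = 962;  2442 + 962 = 3404
202 + 24 = 226;  962 + 226 = 1188;  3404 + 1188 = 4592
226 + 24 = 250;  1188 + 250 = 1438;  4592 + 1438 = 6030
250 + 24 = 274;  1438 + 274 = 1712;  6030 + 1712 = 7742

7742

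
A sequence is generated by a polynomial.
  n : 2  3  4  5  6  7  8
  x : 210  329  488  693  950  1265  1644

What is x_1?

D1: 119  159  205  257  315  379
D2: 40  46  52  58  64
D3: 6  6  6  6
The third differences are constant at 6.
Work back: 40 − 6 = 34;  119 − 34 = 85;  210 − 85 = 125

125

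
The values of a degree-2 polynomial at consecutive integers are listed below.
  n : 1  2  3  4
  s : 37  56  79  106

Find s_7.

211

19 , 23 , 27
4 , 4
Second differences constant at 4.
27 + 4 = 31;  106 + 31 = 137
31 + 4 = 35;  137 + 35 = 172
35 + 4 = 39;  172 + 39 = 211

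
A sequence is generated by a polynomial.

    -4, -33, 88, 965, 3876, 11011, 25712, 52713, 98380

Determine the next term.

170951

Δ: -29, 121, 877, 2911, 7135, 14701, 27001, 45667
Δ²: 150, 756, 2034, 4224, 7566, 12300, 18666
Δ³: 606, 1278, 2190, 3342, 4734, 6366
Δ⁴: 672, 912, 1152, 1392, 1632
Δ⁵: 240, 240, 240, 240
The fifth differences are constant (240).
1632 + 240 = 1872;  6366 + 1872 = 8238;  18666 + 8238 = 26904;  45667 + 26904 = 72571;  98380 + 72571 = 170951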